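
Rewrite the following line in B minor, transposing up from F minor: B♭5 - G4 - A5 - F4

E6 C#5 D#6 B4

F minor to B minor up is an augmented fourth, so every note moves up by that interval.
Bb5 to E6
G4 to C#5
A5 to D#6
F4 to B4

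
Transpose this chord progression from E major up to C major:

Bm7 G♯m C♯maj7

E major up to C major is a minor sixth; each chord root moves by that interval while the quality stays the same.
Bm7: root B up a minor sixth → G, giving Gm7.
G♯m: root G♯ up a minor sixth → E, giving Em.
C♯maj7: root C♯ up a minor sixth → A, giving Amaj7.

Gm7 Em Amaj7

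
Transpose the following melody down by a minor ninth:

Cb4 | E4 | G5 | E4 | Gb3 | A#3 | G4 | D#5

Bb2 D#3 F#4 D#3 F2 G##2 F#3 C##4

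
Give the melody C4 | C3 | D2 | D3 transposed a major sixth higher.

A4 A3 B2 B3

C4 → A4
C3 → A3
D2 → B2
D3 → B3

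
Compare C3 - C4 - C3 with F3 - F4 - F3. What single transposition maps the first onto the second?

up a perfect fourth

Take the first pair: C3 → F3. C to F spans 4 letter names, so the interval is some kind of fourth.
C3 to F3 is 5 semitones, which makes it a perfect fourth; the second version is higher, so the direction is up.
Checking another pair — C3 → F3 — gives the same interval.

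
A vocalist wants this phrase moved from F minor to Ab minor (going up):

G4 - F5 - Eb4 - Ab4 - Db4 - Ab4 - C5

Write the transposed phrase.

Bb4 Ab5 Gb4 Cb5 Fb4 Cb5 Eb5

F minor to Ab minor up is a minor third, so every note moves up by that interval.
G4 -> Bb4
F5 -> Ab5
Eb4 -> Gb4
Ab4 -> Cb5
Db4 -> Fb4
Ab4 -> Cb5
C5 -> Eb5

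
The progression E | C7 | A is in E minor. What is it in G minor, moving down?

E minor down to G minor is a major sixth; each chord root moves by that interval while the quality stays the same.
E: root E down a major sixth → G, giving G.
C7: root C down a major sixth → Eb, giving Eb7.
A: root A down a major sixth → C, giving C.

G Eb7 C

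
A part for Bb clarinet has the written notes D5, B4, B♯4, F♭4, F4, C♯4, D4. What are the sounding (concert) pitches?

C5 A4 A#4 Ebb4 Eb4 B3 C4

The Bb clarinet sounds a major second below written, so transpose each written note down a major second.
D5 → C5
B4 → A4
B#4 → A#4
Fb4 → Ebb4
F4 → Eb4
C#4 → B3
D4 → C4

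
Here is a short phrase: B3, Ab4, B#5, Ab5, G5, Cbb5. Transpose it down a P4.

B3: a fourth down reaches F, and 5 semitones makes it F#3.
Ab4 down a perfect fourth is Eb4.
B#5: a fourth down reaches F, and 5 semitones makes it F##5.
Ab5 down a perfect fourth is Eb5.
G5 down a perfect fourth is D5.
Cbb5: a fourth down reaches G, and 5 semitones makes it Gbb4.

F#3 Eb4 F##5 Eb5 D5 Gbb4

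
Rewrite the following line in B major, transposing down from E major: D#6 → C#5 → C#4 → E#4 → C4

A#5 G#4 G#3 B#3 G3

From E down to B is a perfect fourth; apply that to each pitch.
D#6 -> A#5
C#5 -> G#4
C#4 -> G#3
E#4 -> B#3
C4 -> G3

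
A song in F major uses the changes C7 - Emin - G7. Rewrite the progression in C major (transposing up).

G7 Bmin D7

F major up to C major is a perfect fifth; each chord root moves by that interval while the quality stays the same.
C7: root C up a perfect fifth → G, giving G7.
Emin: root E up a perfect fifth → B, giving Bmin.
G7: root G up a perfect fifth → D, giving D7.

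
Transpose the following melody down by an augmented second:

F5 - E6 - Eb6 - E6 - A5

Ebb5 Db6 Dbb6 Db6 Gb5

F5 down an augmented second is Ebb5.
An augmented second down from E6 gives Db6.
Eb6 down an augmented second is Dbb6.
E6 down an augmented second is Db6.
A5: a second down reaches G, and 3 semitones makes it Gb5.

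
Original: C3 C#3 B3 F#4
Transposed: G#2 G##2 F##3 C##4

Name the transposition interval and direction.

down a diminished fourth

From C3 to G#2 is 4 letter names — a fourth of some quality.
G#2 to C3 is 4 semitones, which makes it a diminished fourth; the second version is lower, so the direction is down.
Checking another pair — F#4 → C##4 — gives the same interval.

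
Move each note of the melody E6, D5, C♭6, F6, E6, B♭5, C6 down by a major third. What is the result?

C6 Bb4 Abb5 Db6 C6 Gb5 Ab5

E6 gives C6
D5 gives Bb4
Cb6 gives Abb5
F6 gives Db6
E6 gives C6
Bb5 gives Gb5
C6 gives Ab5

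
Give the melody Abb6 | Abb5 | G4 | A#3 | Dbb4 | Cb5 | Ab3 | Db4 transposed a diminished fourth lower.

Abb6: a fourth down reaches E, and 4 semitones makes it Eb6.
Abb5 down a diminished fourth is Eb5.
G4 down a diminished fourth is D#4.
A#3 down a diminished fourth is E##3.
Dbb4 down a diminished fourth is Ab3.
Cb5: a fourth down reaches G, and 4 semitones makes it G4.
Ab3 down a diminished fourth is E3.
A diminished fourth down from Db4 gives A3.

Eb6 Eb5 D#4 E##3 Ab3 G4 E3 A3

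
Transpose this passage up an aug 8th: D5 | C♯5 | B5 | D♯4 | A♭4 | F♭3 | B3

D#6 C##6 B#6 D##5 A5 F4 B#4

D5 up an augmented octave is D#6.
An augmented octave up from C#5 gives C##6.
B5: an octave up reaches B, and 13 semitones makes it B#6.
D#4 up an augmented octave is D##5.
Ab4: an octave up reaches A, and 13 semitones makes it A5.
Fb3 up an augmented octave is F4.
B3: an octave up reaches B, and 13 semitones makes it B#4.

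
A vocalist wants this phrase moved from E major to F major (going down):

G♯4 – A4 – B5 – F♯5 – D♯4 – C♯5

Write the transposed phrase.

A3 Bb3 C5 G4 E3 D4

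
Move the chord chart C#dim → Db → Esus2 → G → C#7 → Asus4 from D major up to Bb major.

Adim Bbb Csus2 Eb A7 Fsus4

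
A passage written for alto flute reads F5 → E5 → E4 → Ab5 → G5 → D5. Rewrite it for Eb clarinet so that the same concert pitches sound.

A4 G#4 G#3 C5 B4 F#4

First find concert pitch: the alto flute sounds a perfect fourth below written, so F5 E5 E4 Ab5 G5 D5 sounds C5 B4 B3 Eb5 D5 A4.
Then write for Eb clarinet: it sounds a minor third above written, so the part must be a minor third below concert.
C5 → A4
B4 → G#4
B3 → G#3
Eb5 → C5
D5 → B4
A4 → F#4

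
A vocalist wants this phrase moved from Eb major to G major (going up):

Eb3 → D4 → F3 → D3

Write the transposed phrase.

G3 F#4 A3 F#3

From Eb up to G is a major third; apply that to each pitch.
Eb3 -> G3
D4 -> F#4
F3 -> A3
D3 -> F#3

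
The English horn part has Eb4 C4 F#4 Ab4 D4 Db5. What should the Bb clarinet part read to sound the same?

First find concert pitch: the English horn sounds a perfect fifth below written, so Eb4 C4 F#4 Ab4 D4 Db5 sounds Ab3 F3 B3 Db4 G3 Gb4.
Then write for Bb clarinet: it sounds a major second below written, so the part must be a major second above concert.
Ab3 → Bb3
F3 → G3
B3 → C#4
Db4 → Eb4
G3 → A3
Gb4 → Ab4

Bb3 G3 C#4 Eb4 A3 Ab4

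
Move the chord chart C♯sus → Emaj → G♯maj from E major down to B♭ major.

E major down to B♭ major is an augmented fourth; each chord root moves by that interval while the quality stays the same.
C♯sus: root C♯ down an augmented fourth → G, giving Gsus.
Emaj: root E down an augmented fourth → Bb, giving Bbmaj.
G♯maj: root G♯ down an augmented fourth → D, giving Dmaj.

Gsus Bbmaj Dmaj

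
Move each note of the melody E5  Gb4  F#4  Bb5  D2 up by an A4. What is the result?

E5 gives A#5
Gb4 gives C5
F#4 gives B#4
Bb5 gives E6
D2 gives G#2

A#5 C5 B#4 E6 G#2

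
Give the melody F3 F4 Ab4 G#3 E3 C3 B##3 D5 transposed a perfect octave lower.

F2 F3 Ab3 G#2 E2 C2 B##2 D4

A perfect octave down from F3 gives F2.
F4 down a perfect octave is F3.
Ab4 down a perfect octave is Ab3.
A perfect octave down from G#3 gives G#2.
E3 down a perfect octave is E2.
C3 down a perfect octave is C2.
B##3: an octave down reaches B, and 12 semitones makes it B##2.
A perfect octave down from D5 gives D4.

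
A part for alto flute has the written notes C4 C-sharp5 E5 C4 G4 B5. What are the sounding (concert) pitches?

G3 G#4 B4 G3 D4 F#5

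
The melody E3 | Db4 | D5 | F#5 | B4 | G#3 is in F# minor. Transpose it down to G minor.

F2 Ebb3 Eb4 G4 C4 A2

From F# down to G is a major seventh; apply that to each pitch.
E3 to F2
Db4 to Ebb3
D5 to Eb4
F#5 to G4
B4 to C4
G#3 to A2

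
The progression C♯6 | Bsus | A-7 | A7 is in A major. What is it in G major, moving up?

B6 Asus G-7 G7

A major up to G major is a minor seventh; each chord root moves by that interval while the quality stays the same.
C♯6: root C♯ up a minor seventh → B, giving B6.
Bsus: root B up a minor seventh → A, giving Asus.
A-7: root A up a minor seventh → G, giving G-7.
A7: root A up a minor seventh → G, giving G7.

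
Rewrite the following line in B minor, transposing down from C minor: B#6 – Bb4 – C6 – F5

A##6 A4 B5 E5

C minor to B minor down is a minor second, so every note moves down by that interval.
B#6 becomes A##6
Bb4 becomes A4
C6 becomes B5
F5 becomes E5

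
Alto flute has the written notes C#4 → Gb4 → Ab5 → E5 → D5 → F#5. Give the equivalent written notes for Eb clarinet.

E#3 Bb3 C5 G#4 F#4 A#4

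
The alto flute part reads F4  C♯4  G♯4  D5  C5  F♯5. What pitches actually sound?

The alto flute sounds a perfect fourth below written, so transpose each written note down a perfect fourth.
F4 -> C4
C#4 -> G#3
G#4 -> D#4
D5 -> A4
C5 -> G4
F#5 -> C#5

C4 G#3 D#4 A4 G4 C#5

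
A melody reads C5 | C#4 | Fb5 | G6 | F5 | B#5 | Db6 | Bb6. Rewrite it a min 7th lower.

D4 D#3 Gb4 A5 G4 C##5 Eb5 C6

C5 to D4
C#4 to D#3
Fb5 to Gb4
G6 to A5
F5 to G4
B#5 to C##5
Db6 to Eb5
Bb6 to C6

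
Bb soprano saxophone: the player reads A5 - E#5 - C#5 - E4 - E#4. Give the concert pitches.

G5 D#5 B4 D4 D#4

The Bb soprano saxophone sounds a major second below written, so transpose each written note down a major second.
A5 -> G5
E#5 -> D#5
C#5 -> B4
E4 -> D4
E#4 -> D#4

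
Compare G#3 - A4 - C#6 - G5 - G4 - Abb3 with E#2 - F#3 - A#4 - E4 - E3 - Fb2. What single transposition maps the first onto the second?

Take the first pair: G#3 → E#2. G to E spans 10 letter names, so the interval is some kind of tenth.
E#2 to G#3 is 15 semitones, which makes it a minor tenth; the second version is lower, so the direction is down.
Checking another pair — Abb3 → Fb2 — gives the same interval.

down a minor tenth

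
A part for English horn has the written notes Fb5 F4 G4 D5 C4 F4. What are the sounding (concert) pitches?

Bbb4 Bb3 C4 G4 F3 Bb3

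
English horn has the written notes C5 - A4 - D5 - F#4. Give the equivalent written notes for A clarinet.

First find concert pitch: the English horn sounds a perfect fifth below written, so C5 A4 D5 F#4 sounds F4 D4 G4 B3.
Then write for A clarinet: it sounds a minor third below written, so the part must be a minor third above concert.
F4 → Ab4
D4 → F4
G4 → Bb4
B3 → D4

Ab4 F4 Bb4 D4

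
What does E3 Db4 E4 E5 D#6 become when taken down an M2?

E3 to D3
Db4 to Cb4
E4 to D4
E5 to D5
D#6 to C#6

D3 Cb4 D4 D5 C#6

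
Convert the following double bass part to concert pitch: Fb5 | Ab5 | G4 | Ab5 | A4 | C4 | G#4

Fb4 Ab4 G3 Ab4 A3 C3 G#3

The double bass sounds a perfect octave below written, so transpose each written note down a perfect octave.
Fb5 → Fb4
Ab5 → Ab4
G4 → G3
Ab5 → Ab4
A4 → A3
C4 → C3
G#4 → G#3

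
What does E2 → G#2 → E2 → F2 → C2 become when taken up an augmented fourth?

E2 up an augmented fourth is A#2.
G#2: a fourth up reaches C, and 6 semitones makes it C##3.
E2: a fourth up reaches A, and 6 semitones makes it A#2.
An augmented fourth up from F2 gives B2.
An augmented fourth up from C2 gives F#2.

A#2 C##3 A#2 B2 F#2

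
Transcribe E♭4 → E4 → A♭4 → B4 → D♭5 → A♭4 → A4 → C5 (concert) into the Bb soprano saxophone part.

Written C4 sounds as Bb3 on the Bb soprano saxophone, so concert pitches are written a major second up.
Eb4 becomes F4
E4 becomes F#4
Ab4 becomes Bb4
B4 becomes C#5
Db5 becomes Eb5
Ab4 becomes Bb4
A4 becomes B4
C5 becomes D5

F4 F#4 Bb4 C#5 Eb5 Bb4 B4 D5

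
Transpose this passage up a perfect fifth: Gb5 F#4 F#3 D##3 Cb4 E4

Gb5 up a perfect fifth is Db6.
F#4: a fifth up reaches C, and 7 semitones makes it C#5.
A perfect fifth up from F#3 gives C#4.
D##3: a fifth up reaches A, and 7 semitones makes it A##3.
A perfect fifth up from Cb4 gives Gb4.
A perfect fifth up from E4 gives B4.

Db6 C#5 C#4 A##3 Gb4 B4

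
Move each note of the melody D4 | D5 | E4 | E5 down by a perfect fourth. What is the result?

A3 A4 B3 B4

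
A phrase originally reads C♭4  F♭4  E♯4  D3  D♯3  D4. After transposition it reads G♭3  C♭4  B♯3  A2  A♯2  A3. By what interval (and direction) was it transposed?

down a perfect fourth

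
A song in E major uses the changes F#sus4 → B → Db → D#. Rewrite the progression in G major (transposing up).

E major up to G major is a minor third; each chord root moves by that interval while the quality stays the same.
F#sus4: root F# up a minor third → A, giving Asus4.
B: root B up a minor third → D, giving D.
Db: root Db up a minor third → Fb, giving Fb.
D#: root D# up a minor third → F#, giving F#.

Asus4 D Fb F#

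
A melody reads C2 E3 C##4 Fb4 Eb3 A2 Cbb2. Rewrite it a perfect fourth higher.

F2 A3 F##4 Bbb4 Ab3 D3 Fbb2

C2 up a perfect fourth is F2.
A perfect fourth up from E3 gives A3.
C##4 up a perfect fourth is F##4.
Fb4 up a perfect fourth is Bbb4.
A perfect fourth up from Eb3 gives Ab3.
A2: a fourth up reaches D, and 5 semitones makes it D3.
Cbb2 up a perfect fourth is Fbb2.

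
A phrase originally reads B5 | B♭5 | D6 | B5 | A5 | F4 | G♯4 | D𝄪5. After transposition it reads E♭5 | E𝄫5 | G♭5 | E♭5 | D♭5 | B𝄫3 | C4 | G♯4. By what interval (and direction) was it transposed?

down an augmented fifth

From B5 to Eb5 is 5 letter names — a fifth of some quality.
Eb5 to B5 is 8 semitones, which makes it an augmented fifth; the second version is lower, so the direction is down.
Checking another pair — D##5 → G#4 — gives the same interval.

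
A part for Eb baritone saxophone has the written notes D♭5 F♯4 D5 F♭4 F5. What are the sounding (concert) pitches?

Fb3 A2 F3 Abb2 Ab3

Written C4 on the Eb baritone saxophone sounds as Eb2, a major thirteenth lower; apply that shift to every note.
Db5 -> Fb3
F#4 -> A2
D5 -> F3
Fb4 -> Abb2
F5 -> Ab3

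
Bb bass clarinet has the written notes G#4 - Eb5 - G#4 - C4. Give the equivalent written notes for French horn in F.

First find concert pitch: the Bb bass clarinet sounds a major ninth below written, so G#4 Eb5 G#4 C4 sounds F#3 Db4 F#3 Bb2.
Then write for French horn in F: it sounds a perfect fifth below written, so the part must be a perfect fifth above concert.
F#3 → C#4
Db4 → Ab4
F#3 → C#4
Bb2 → F3

C#4 Ab4 C#4 F3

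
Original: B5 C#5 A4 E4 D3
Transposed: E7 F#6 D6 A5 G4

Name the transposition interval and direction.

up a perfect eleventh

From B5 to E7 is 11 letter names — an eleventh of some quality.
B5 to E7 is 17 semitones, which makes it a perfect eleventh; the second version is higher, so the direction is up.
Checking another pair — D3 → G4 — gives the same interval.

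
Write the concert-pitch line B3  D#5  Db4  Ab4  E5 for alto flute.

Written C4 sounds as G3 on the alto flute, so concert pitches are written a perfect fourth up.
B3 → E4
D#5 → G#5
Db4 → Gb4
Ab4 → Db5
E5 → A5

E4 G#5 Gb4 Db5 A5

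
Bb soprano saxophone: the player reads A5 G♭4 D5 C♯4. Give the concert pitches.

The Bb soprano saxophone sounds a major second below written, so transpose each written note down a major second.
A5 → G5
Gb4 → Fb4
D5 → C5
C#4 → B3

G5 Fb4 C5 B3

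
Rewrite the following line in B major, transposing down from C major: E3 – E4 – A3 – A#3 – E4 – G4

D#3 D#4 G#3 G##3 D#4 F#4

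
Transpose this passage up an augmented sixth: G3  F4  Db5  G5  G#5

G3: a sixth up reaches E, and 10 semitones makes it E#4.
F4: a sixth up reaches D, and 10 semitones makes it D#5.
Db5 up an augmented sixth is B5.
G5: a sixth up reaches E, and 10 semitones makes it E#6.
G#5: a sixth up reaches E, and 10 semitones makes it E##6.

E#4 D#5 B5 E#6 E##6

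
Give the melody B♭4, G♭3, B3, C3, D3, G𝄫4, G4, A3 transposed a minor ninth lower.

A3 F2 A#2 B1 C#2 Fb3 F#3 G#2

Bb4 to A3
Gb3 to F2
B3 to A#2
C3 to B1
D3 to C#2
Gbb4 to Fb3
G4 to F#3
A3 to G#2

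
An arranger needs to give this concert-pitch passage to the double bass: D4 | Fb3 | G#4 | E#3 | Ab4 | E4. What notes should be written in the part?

D5 Fb4 G#5 E#4 Ab5 E5

The double bass sounds a perfect octave below written, so the written part must be a perfect octave above concert — transpose each note up.
D4 becomes D5
Fb3 becomes Fb4
G#4 becomes G#5
E#3 becomes E#4
Ab4 becomes Ab5
E4 becomes E5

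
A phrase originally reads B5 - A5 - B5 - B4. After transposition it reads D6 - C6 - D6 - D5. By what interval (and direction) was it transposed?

Take the first pair: B5 → D6. B to D spans 3 letter names, so the interval is some kind of third.
B5 to D6 is 3 semitones, which makes it a minor third; the second version is higher, so the direction is up.
Checking another pair — B4 → D5 — gives the same interval.

up a minor third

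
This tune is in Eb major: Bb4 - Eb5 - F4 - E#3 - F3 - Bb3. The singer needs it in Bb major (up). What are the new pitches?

F5 Bb5 C5 B#3 C4 F4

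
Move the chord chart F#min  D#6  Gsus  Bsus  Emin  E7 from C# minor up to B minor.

C# minor up to B minor is a minor seventh; each chord root moves by that interval while the quality stays the same.
F#min: root F# up a minor seventh → E, giving Emin.
D#6: root D# up a minor seventh → C#, giving C#6.
Gsus: root G up a minor seventh → F, giving Fsus.
Bsus: root B up a minor seventh → A, giving Asus.
Emin: root E up a minor seventh → D, giving Dmin.
E7: root E up a minor seventh → D, giving D7.

Emin C#6 Fsus Asus Dmin D7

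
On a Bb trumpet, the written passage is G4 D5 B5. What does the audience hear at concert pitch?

The Bb trumpet sounds a major second below written, so transpose each written note down a major second.
G4 -> F4
D5 -> C5
B5 -> A5

F4 C5 A5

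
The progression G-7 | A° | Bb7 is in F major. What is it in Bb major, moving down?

C-7 D° Eb7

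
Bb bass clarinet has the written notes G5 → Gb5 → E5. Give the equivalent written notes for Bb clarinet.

G4 Gb4 E4

First find concert pitch: the Bb bass clarinet sounds a major ninth below written, so G5 Gb5 E5 sounds F4 Fb4 D4.
Then write for Bb clarinet: it sounds a major second below written, so the part must be a major second above concert.
F4 → G4
Fb4 → Gb4
D4 → E4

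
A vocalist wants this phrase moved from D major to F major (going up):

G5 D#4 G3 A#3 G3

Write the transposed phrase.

Bb5 F#4 Bb3 C#4 Bb3

From D up to F is a minor third; apply that to each pitch.
G5 → Bb5
D#4 → F#4
G3 → Bb3
A#3 → C#4
G3 → Bb3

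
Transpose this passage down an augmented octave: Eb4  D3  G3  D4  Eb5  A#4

Ebb3 Db2 Gb2 Db3 Ebb4 A3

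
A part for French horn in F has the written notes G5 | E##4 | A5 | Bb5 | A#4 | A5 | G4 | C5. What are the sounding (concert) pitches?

Written C4 on the French horn in F sounds as F3, a perfect fifth lower; apply that shift to every note.
G5 → C5
E##4 → A##3
A5 → D5
Bb5 → Eb5
A#4 → D#4
A5 → D5
G4 → C4
C5 → F4

C5 A##3 D5 Eb5 D#4 D5 C4 F4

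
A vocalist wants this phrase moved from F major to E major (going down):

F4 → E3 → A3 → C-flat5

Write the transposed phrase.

From F down to E is a minor second; apply that to each pitch.
F4 gives E4
E3 gives D#3
A3 gives G#3
Cb5 gives Bb4

E4 D#3 G#3 Bb4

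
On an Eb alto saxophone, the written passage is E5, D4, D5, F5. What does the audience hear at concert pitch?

G4 F3 F4 Ab4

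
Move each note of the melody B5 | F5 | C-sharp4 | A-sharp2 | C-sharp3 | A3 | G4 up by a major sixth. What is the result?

G#6 D6 A#4 F##3 A#3 F#4 E5

B5 becomes G#6
F5 becomes D6
C#4 becomes A#4
A#2 becomes F##3
C#3 becomes A#3
A3 becomes F#4
G4 becomes E5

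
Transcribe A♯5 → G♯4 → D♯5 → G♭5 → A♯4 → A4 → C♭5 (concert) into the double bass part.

A#6 G#5 D#6 Gb6 A#5 A5 Cb6

Written C4 sounds as C3 on the double bass, so concert pitches are written a perfect octave up.
A#5 becomes A#6
G#4 becomes G#5
D#5 becomes D#6
Gb5 becomes Gb6
A#4 becomes A#5
A4 becomes A5
Cb5 becomes Cb6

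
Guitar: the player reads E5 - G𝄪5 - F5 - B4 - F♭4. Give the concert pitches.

Written C4 on the guitar sounds as C3, a perfect octave lower; apply that shift to every note.
E5 to E4
G##5 to G##4
F5 to F4
B4 to B3
Fb4 to Fb3

E4 G##4 F4 B3 Fb3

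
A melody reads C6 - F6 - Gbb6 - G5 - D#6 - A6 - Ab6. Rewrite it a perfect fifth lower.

F5 Bb5 Cbb6 C5 G#5 D6 Db6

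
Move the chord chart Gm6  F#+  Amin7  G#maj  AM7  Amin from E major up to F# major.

Am6 G#+ Bmin7 A#maj BM7 Bmin

E major up to F# major is a major second; each chord root moves by that interval while the quality stays the same.
Gm6: root G up a major second → A, giving Am6.
F#+: root F# up a major second → G#, giving G#+.
Amin7: root A up a major second → B, giving Bmin7.
G#maj: root G# up a major second → A#, giving A#maj.
AM7: root A up a major second → B, giving BM7.
Amin: root A up a major second → B, giving Bmin.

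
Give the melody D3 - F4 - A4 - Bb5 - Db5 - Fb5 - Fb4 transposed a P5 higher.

D3: a fifth up reaches A, and 7 semitones makes it A3.
A perfect fifth up from F4 gives C5.
A4 up a perfect fifth is E5.
Bb5 up a perfect fifth is F6.
Db5 up a perfect fifth is Ab5.
A perfect fifth up from Fb5 gives Cb6.
Fb4 up a perfect fifth is Cb5.

A3 C5 E5 F6 Ab5 Cb6 Cb5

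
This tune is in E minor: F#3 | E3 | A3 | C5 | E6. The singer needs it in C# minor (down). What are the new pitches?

D#3 C#3 F#3 A4 C#6

E minor to C# minor down is a minor third, so every note moves down by that interval.
F#3 gives D#3
E3 gives C#3
A3 gives F#3
C5 gives A4
E6 gives C#6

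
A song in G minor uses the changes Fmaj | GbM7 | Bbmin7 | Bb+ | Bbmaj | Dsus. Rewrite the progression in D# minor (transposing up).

G minor up to D# minor is an augmented fifth; each chord root moves by that interval while the quality stays the same.
Fmaj: root F up an augmented fifth → C#, giving C#maj.
GbM7: root Gb up an augmented fifth → D, giving DM7.
Bbmin7: root Bb up an augmented fifth → F#, giving F#min7.
Bb+: root Bb up an augmented fifth → F#, giving F#+.
Bbmaj: root Bb up an augmented fifth → F#, giving F#maj.
Dsus: root D up an augmented fifth → A#, giving A#sus.

C#maj DM7 F#min7 F#+ F#maj A#sus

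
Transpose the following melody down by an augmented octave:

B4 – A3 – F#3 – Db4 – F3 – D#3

Bb3 Ab2 F2 Dbb3 Fb2 D2

B4 → Bb3
A3 → Ab2
F#3 → F2
Db4 → Dbb3
F3 → Fb2
D#3 → D2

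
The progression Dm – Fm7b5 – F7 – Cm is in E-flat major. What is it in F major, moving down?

Em Gm7b5 G7 Dm

E-flat major down to F major is a minor seventh; each chord root moves by that interval while the quality stays the same.
Dm: root D down a minor seventh → E, giving Em.
Fm7b5: root F down a minor seventh → G, giving Gm7b5.
F7: root F down a minor seventh → G, giving G7.
Cm: root C down a minor seventh → D, giving Dm.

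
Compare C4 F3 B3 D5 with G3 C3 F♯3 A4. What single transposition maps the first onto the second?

down a perfect fourth

Take the first pair: C4 → G3. C to G spans 4 letter names, so the interval is some kind of fourth.
G3 to C4 is 5 semitones, which makes it a perfect fourth; the second version is lower, so the direction is down.
Checking another pair — D5 → A4 — gives the same interval.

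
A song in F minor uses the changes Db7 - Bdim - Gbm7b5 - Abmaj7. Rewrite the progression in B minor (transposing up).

G7 E#dim Cm7b5 Dmaj7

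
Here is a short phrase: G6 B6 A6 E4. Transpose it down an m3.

E6 G#6 F#6 C#4

G6 down a minor third is E6.
B6: a third down reaches G, and 3 semitones makes it G#6.
A6 down a minor third is F#6.
A minor third down from E4 gives C#4.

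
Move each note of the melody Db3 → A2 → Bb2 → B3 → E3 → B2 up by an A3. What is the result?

F#3 C##3 D#3 D##4 G##3 D##3

Db3 -> F#3
A2 -> C##3
Bb2 -> D#3
B3 -> D##4
E3 -> G##3
B2 -> D##3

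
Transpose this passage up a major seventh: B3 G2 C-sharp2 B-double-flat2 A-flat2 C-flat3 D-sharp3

A#4 F#3 B#2 Ab3 G3 Bb3 C##4

A major seventh up from B3 gives A#4.
A major seventh up from G2 gives F#3.
C#2: a seventh up reaches B, and 11 semitones makes it B#2.
A major seventh up from Bbb2 gives Ab3.
A major seventh up from Ab2 gives G3.
Cb3 up a major seventh is Bb3.
D#3: a seventh up reaches C, and 11 semitones makes it C##4.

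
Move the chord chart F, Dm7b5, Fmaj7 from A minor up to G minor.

A minor up to G minor is a minor seventh; each chord root moves by that interval while the quality stays the same.
F: root F up a minor seventh → Eb, giving Eb.
Dm7b5: root D up a minor seventh → C, giving Cm7b5.
Fmaj7: root F up a minor seventh → Eb, giving Ebmaj7.

Eb Cm7b5 Ebmaj7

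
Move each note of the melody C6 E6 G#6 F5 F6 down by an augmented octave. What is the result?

Cb5 Eb5 G5 Fb4 Fb5

C6 down an augmented octave is Cb5.
E6 down an augmented octave is Eb5.
G#6: an octave down reaches G, and 13 semitones makes it G5.
F5: an octave down reaches F, and 13 semitones makes it Fb4.
An augmented octave down from F6 gives Fb5.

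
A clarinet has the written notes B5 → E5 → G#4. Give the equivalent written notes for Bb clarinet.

A#5 D#5 F##4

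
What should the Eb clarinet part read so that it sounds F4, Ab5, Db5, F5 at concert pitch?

D4 F5 Bb4 D5

The Eb clarinet sounds a minor third above written, so the written part must be a minor third below concert — transpose each note down.
F4 -> D4
Ab5 -> F5
Db5 -> Bb4
F5 -> D5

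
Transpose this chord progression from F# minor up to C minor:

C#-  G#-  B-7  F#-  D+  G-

G- D- F-7 C- Ab+ Db-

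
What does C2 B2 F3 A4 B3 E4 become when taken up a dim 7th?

A diminished seventh up from C2 gives Bbb2.
A diminished seventh up from B2 gives Ab3.
F3: a seventh up reaches E, and 9 semitones makes it Ebb4.
A diminished seventh up from A4 gives Gb5.
A diminished seventh up from B3 gives Ab4.
E4 up a diminished seventh is Db5.

Bbb2 Ab3 Ebb4 Gb5 Ab4 Db5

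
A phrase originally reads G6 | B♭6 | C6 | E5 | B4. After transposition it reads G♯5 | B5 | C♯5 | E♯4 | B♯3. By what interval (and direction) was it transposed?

down a diminished octave

Take the first pair: G6 → G#5. G to G spans 8 letter names, so the interval is some kind of octave.
G#5 to G6 is 11 semitones, which makes it a diminished octave; the second version is lower, so the direction is down.
Checking another pair — B4 → B#3 — gives the same interval.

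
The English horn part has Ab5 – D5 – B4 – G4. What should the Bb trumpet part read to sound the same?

Eb5 A4 F#4 D4

First find concert pitch: the English horn sounds a perfect fifth below written, so Ab5 D5 B4 G4 sounds Db5 G4 E4 C4.
Then write for Bb trumpet: it sounds a major second below written, so the part must be a major second above concert.
Db5 → Eb5
G4 → A4
E4 → F#4
C4 → D4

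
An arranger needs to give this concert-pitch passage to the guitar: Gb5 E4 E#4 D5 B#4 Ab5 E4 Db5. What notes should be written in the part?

Written C4 sounds as C3 on the guitar, so concert pitches are written a perfect octave up.
Gb5 gives Gb6
E4 gives E5
E#4 gives E#5
D5 gives D6
B#4 gives B#5
Ab5 gives Ab6
E4 gives E5
Db5 gives Db6

Gb6 E5 E#5 D6 B#5 Ab6 E5 Db6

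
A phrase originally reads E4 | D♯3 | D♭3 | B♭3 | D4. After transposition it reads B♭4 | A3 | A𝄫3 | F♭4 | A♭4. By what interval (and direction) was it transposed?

up a diminished fifth

From E4 to Bb4 is 5 letter names — a fifth of some quality.
E4 to Bb4 is 6 semitones, which makes it a diminished fifth; the second version is higher, so the direction is up.
Checking another pair — D4 → Ab4 — gives the same interval.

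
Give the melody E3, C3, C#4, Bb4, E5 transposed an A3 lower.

Cb3 Abb2 Ab3 Gbb4 Cb5

An augmented third down from E3 gives Cb3.
C3: a third down reaches A, and 5 semitones makes it Abb2.
C#4: a third down reaches A, and 5 semitones makes it Ab3.
Bb4 down an augmented third is Gbb4.
E5: a third down reaches C, and 5 semitones makes it Cb5.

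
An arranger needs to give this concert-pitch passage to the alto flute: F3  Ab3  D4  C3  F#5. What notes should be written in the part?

Bb3 Db4 G4 F3 B5

Written C4 sounds as G3 on the alto flute, so concert pitches are written a perfect fourth up.
F3 -> Bb3
Ab3 -> Db4
D4 -> G4
C3 -> F3
F#5 -> B5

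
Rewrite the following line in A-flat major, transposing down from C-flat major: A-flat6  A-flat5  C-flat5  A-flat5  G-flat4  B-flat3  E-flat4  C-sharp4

C-flat major to A-flat major down is a minor third, so every note moves down by that interval.
Ab6 to F6
Ab5 to F5
Cb5 to Ab4
Ab5 to F5
Gb4 to Eb4
Bb3 to G3
Eb4 to C4
C#4 to A#3

F6 F5 Ab4 F5 Eb4 G3 C4 A#3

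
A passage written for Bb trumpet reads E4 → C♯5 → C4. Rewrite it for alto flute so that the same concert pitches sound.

First find concert pitch: the Bb trumpet sounds a major second below written, so E4 C♯5 C4 sounds D4 B4 Bb3.
Then write for alto flute: it sounds a perfect fourth below written, so the part must be a perfect fourth above concert.
D4 → G4
B4 → E5
Bb3 → Eb4

G4 E5 Eb4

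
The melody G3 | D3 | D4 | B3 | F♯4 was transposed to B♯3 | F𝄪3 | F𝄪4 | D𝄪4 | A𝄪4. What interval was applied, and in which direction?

up an augmented third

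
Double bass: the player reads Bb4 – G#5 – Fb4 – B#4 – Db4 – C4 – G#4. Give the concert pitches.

Bb3 G#4 Fb3 B#3 Db3 C3 G#3

Written C4 on the double bass sounds as C3, a perfect octave lower; apply that shift to every note.
Bb4 to Bb3
G#5 to G#4
Fb4 to Fb3
B#4 to B#3
Db4 to Db3
C4 to C3
G#4 to G#3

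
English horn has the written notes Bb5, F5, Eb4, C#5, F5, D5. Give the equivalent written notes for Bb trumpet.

F5 C5 Bb3 G#4 C5 A4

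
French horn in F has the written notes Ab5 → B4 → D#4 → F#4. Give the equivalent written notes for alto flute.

Gb5 A4 C#4 E4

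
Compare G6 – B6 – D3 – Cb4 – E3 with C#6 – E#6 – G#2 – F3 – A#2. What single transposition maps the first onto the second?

down a diminished fifth

From G6 to C#6 is 5 letter names — a fifth of some quality.
C#6 to G6 is 6 semitones, which makes it a diminished fifth; the second version is lower, so the direction is down.
Checking another pair — E3 → A#2 — gives the same interval.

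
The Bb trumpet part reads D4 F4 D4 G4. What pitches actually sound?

C4 Eb4 C4 F4

The Bb trumpet sounds a major second below written, so transpose each written note down a major second.
D4 gives C4
F4 gives Eb4
D4 gives C4
G4 gives F4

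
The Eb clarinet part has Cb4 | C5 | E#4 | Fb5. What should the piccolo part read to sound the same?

Ebb3 Eb4 G#3 Abb4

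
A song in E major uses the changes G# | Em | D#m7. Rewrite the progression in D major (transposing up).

F# Dm C#m7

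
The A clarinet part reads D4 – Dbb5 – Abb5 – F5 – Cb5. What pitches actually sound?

Written C4 on the A clarinet sounds as A3, a minor third lower; apply that shift to every note.
D4 → B3
Dbb5 → Bbb4
Abb5 → Fb5
F5 → D5
Cb5 → Ab4

B3 Bbb4 Fb5 D5 Ab4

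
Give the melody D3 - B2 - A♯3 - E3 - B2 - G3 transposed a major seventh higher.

C#4 A#3 G##4 D#4 A#3 F#4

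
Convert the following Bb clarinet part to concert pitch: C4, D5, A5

Written C4 on the Bb clarinet sounds as Bb3, a major second lower; apply that shift to every note.
C4 to Bb3
D5 to C5
A5 to G5

Bb3 C5 G5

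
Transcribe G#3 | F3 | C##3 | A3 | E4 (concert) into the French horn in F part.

D#4 C4 G##3 E4 B4

The French horn in F sounds a perfect fifth below written, so the written part must be a perfect fifth above concert — transpose each note up.
G#3 to D#4
F3 to C4
C##3 to G##3
A3 to E4
E4 to B4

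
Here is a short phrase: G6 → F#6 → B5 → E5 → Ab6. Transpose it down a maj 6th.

Bb5 A5 D5 G4 Cb6

G6 gives Bb5
F#6 gives A5
B5 gives D5
E5 gives G4
Ab6 gives Cb6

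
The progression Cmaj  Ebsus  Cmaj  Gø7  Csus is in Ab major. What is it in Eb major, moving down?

Ab major down to Eb major is a perfect fourth; each chord root moves by that interval while the quality stays the same.
Cmaj: root C down a perfect fourth → G, giving Gmaj.
Ebsus: root Eb down a perfect fourth → Bb, giving Bbsus.
Cmaj: root C down a perfect fourth → G, giving Gmaj.
Gø7: root G down a perfect fourth → D, giving Dø7.
Csus: root C down a perfect fourth → G, giving Gsus.

Gmaj Bbsus Gmaj Dø7 Gsus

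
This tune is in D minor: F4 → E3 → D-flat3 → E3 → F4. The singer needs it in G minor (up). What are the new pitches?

Bb4 A3 Gb3 A3 Bb4

D minor to G minor up is a perfect fourth, so every note moves up by that interval.
F4 becomes Bb4
E3 becomes A3
Db3 becomes Gb3
E3 becomes A3
F4 becomes Bb4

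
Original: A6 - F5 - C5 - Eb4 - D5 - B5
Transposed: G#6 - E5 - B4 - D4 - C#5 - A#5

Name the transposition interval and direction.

down a minor second

Take the first pair: A6 → G#6. A to G spans 2 letter names, so the interval is some kind of second.
G#6 to A6 is 1 semitone, which makes it a minor second; the second version is lower, so the direction is down.
Checking another pair — B5 → A#5 — gives the same interval.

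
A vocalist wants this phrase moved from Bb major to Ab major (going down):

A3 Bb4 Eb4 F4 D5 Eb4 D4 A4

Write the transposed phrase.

G3 Ab4 Db4 Eb4 C5 Db4 C4 G4

From Bb down to Ab is a major second; apply that to each pitch.
A3 becomes G3
Bb4 becomes Ab4
Eb4 becomes Db4
F4 becomes Eb4
D5 becomes C5
Eb4 becomes Db4
D4 becomes C4
A4 becomes G4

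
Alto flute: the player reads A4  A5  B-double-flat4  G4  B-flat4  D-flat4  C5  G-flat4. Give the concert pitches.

The alto flute sounds a perfect fourth below written, so transpose each written note down a perfect fourth.
A4 to E4
A5 to E5
Bbb4 to Fb4
G4 to D4
Bb4 to F4
Db4 to Ab3
C5 to G4
Gb4 to Db4

E4 E5 Fb4 D4 F4 Ab3 G4 Db4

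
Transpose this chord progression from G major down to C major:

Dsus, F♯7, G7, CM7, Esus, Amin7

Gsus B7 C7 FM7 Asus Dmin7

G major down to C major is a perfect fifth; each chord root moves by that interval while the quality stays the same.
Dsus: root D down a perfect fifth → G, giving Gsus.
F♯7: root F♯ down a perfect fifth → B, giving B7.
G7: root G down a perfect fifth → C, giving C7.
CM7: root C down a perfect fifth → F, giving FM7.
Esus: root E down a perfect fifth → A, giving Asus.
Amin7: root A down a perfect fifth → D, giving Dmin7.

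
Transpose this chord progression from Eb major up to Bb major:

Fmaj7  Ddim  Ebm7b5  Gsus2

Eb major up to Bb major is a perfect fifth; each chord root moves by that interval while the quality stays the same.
Fmaj7: root F up a perfect fifth → C, giving Cmaj7.
Ddim: root D up a perfect fifth → A, giving Adim.
Ebm7b5: root Eb up a perfect fifth → Bb, giving Bbm7b5.
Gsus2: root G up a perfect fifth → D, giving Dsus2.

Cmaj7 Adim Bbm7b5 Dsus2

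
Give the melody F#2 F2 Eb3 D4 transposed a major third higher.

F#2 to A#2
F2 to A2
Eb3 to G3
D4 to F#4

A#2 A2 G3 F#4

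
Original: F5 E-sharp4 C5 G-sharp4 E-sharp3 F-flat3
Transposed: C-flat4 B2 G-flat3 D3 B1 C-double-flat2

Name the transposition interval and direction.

Take the first pair: F5 → Cb4. F to C spans 11 letter names, so the interval is some kind of eleventh.
Cb4 to F5 is 18 semitones, which makes it an augmented eleventh; the second version is lower, so the direction is down.
Checking another pair — Fb3 → Cbb2 — gives the same interval.

down an augmented eleventh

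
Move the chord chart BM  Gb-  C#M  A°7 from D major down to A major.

D major down to A major is a perfect fourth; each chord root moves by that interval while the quality stays the same.
BM: root B down a perfect fourth → F#, giving F#M.
Gb-: root Gb down a perfect fourth → Db, giving Db-.
C#M: root C# down a perfect fourth → G#, giving G#M.
A°7: root A down a perfect fourth → E, giving E°7.

F#M Db- G#M E°7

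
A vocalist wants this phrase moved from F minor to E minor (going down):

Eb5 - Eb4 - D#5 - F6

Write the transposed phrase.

From F down to E is a minor second; apply that to each pitch.
Eb5 becomes D5
Eb4 becomes D4
D#5 becomes C##5
F6 becomes E6

D5 D4 C##5 E6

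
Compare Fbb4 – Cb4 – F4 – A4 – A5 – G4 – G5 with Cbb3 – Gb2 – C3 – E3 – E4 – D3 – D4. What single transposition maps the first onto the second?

down a perfect eleventh

Take the first pair: Fbb4 → Cbb3. F to C spans 11 letter names, so the interval is some kind of eleventh.
Cbb3 to Fbb4 is 17 semitones, which makes it a perfect eleventh; the second version is lower, so the direction is down.
Checking another pair — G5 → D4 — gives the same interval.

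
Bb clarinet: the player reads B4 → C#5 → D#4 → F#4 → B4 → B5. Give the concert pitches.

The Bb clarinet sounds a major second below written, so transpose each written note down a major second.
B4 becomes A4
C#5 becomes B4
D#4 becomes C#4
F#4 becomes E4
B4 becomes A4
B5 becomes A5

A4 B4 C#4 E4 A4 A5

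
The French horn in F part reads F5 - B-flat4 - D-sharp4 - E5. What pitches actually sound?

Bb4 Eb4 G#3 A4

The French horn in F sounds a perfect fifth below written, so transpose each written note down a perfect fifth.
F5 to Bb4
Bb4 to Eb4
D#4 to G#3
E5 to A4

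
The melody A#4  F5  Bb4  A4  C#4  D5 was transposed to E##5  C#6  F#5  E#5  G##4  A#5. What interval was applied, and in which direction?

up an augmented fifth

Take the first pair: A#4 → E##5. A to E spans 5 letter names, so the interval is some kind of fifth.
A#4 to E##5 is 8 semitones, which makes it an augmented fifth; the second version is higher, so the direction is up.
Checking another pair — D5 → A#5 — gives the same interval.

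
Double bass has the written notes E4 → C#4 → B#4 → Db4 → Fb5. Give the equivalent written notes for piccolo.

E2 C#2 B#2 Db2 Fb3

First find concert pitch: the double bass sounds a perfect octave below written, so E4 C#4 B#4 Db4 Fb5 sounds E3 C#3 B#3 Db3 Fb4.
Then write for piccolo: it sounds a perfect octave above written, so the part must be a perfect octave below concert.
E3 → E2
C#3 → C#2
B#3 → B#2
Db3 → Db2
Fb4 → Fb3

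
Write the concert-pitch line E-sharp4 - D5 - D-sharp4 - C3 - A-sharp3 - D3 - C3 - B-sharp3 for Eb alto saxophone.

The Eb alto saxophone sounds a major sixth below written, so the written part must be a major sixth above concert — transpose each note up.
E#4 becomes C##5
D5 becomes B5
D#4 becomes B#4
C3 becomes A3
A#3 becomes F##4
D3 becomes B3
C3 becomes A3
B#3 becomes G##4

C##5 B5 B#4 A3 F##4 B3 A3 G##4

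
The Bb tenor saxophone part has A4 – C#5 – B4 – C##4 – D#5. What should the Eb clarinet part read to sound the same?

First find concert pitch: the Bb tenor saxophone sounds a major ninth below written, so A4 C#5 B4 C##4 D#5 sounds G3 B3 A3 B#2 C#4.
Then write for Eb clarinet: it sounds a minor third above written, so the part must be a minor third below concert.
G3 → E3
B3 → G#3
A3 → F#3
B#2 → G##2
C#4 → A#3

E3 G#3 F#3 G##2 A#3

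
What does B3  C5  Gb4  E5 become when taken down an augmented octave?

Bb2 Cb4 Gbb3 Eb4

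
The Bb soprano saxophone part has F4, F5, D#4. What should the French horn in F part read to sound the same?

Bb4 Bb5 G#4

First find concert pitch: the Bb soprano saxophone sounds a major second below written, so F4 F5 D#4 sounds Eb4 Eb5 C#4.
Then write for French horn in F: it sounds a perfect fifth below written, so the part must be a perfect fifth above concert.
Eb4 → Bb4
Eb5 → Bb5
C#4 → G#4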